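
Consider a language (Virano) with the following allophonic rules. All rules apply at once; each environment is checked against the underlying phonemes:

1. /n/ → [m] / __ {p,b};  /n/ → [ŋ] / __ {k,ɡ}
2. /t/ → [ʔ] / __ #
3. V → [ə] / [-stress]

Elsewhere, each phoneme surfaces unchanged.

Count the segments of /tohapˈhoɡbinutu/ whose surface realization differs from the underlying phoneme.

Segments that undergo a rule: /o/ → [ə] (rule 3); /a/ → [ə] (rule 3); /i/ → [ə] (rule 3); /u/ → [ə] (rule 3); /u/ → [ə] (rule 3).
All other segments surface unchanged.

5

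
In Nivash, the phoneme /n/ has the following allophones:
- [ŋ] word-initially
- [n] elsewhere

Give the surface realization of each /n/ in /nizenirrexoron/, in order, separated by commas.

Occurrence 1 (position 1): word-initially → [ŋ].
Occurrence 2 (position 5): no conditioning environment matches → elsewhere allophone [n].
Occurrence 3 (position 14): no conditioning environment matches → elsewhere allophone [n].

[ŋ], [n], [n]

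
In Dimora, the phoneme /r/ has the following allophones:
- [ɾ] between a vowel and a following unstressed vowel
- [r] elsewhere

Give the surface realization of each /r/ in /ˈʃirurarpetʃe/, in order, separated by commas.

Occurrence 1 (position 3): between a vowel and a following unstressed vowel → [ɾ].
Occurrence 2 (position 5): between a vowel and a following unstressed vowel → [ɾ].
Occurrence 3 (position 7): no conditioning environment matches → elsewhere allophone [r].

[ɾ], [ɾ], [r]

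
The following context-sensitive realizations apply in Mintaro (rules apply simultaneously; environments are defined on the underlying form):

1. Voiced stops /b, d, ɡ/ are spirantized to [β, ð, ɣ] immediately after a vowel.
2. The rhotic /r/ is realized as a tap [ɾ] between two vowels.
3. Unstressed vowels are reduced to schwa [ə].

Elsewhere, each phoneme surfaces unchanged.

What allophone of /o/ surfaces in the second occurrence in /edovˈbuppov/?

Rule 3 applies to /o/ (between /p/ and /v/: in an unstressed syllable) → [ə].

[ə]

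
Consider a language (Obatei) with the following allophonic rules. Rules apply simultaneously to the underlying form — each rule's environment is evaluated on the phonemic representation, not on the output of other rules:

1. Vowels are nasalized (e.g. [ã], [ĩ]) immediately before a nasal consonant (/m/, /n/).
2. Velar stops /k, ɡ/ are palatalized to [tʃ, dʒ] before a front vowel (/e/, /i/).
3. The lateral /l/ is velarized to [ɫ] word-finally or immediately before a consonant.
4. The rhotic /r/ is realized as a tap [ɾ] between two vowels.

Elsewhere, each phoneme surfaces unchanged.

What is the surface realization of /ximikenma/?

[xĩmitʃẽnma]

/x/ stays [x].
/i/ (between /x/ and /m/) occurs before a nasal consonant → [ĩ] by rule 1.
/m/ (between /i/ and /i/): no rule targets it → [m].
/i/ (between /m/ and /k/) fails the environment for rule 1, so it stays [i].
/k/ meets the environment for rule 2 (before a front vowel) → [tʃ].
/e/ — between /k/ and /n/, before a nasal consonant — surfaces as [ẽ] (rule 1).
/n/ (between /e/ and /m/): no rule targets it → [n].
/m/ (between /n/ and /a/) is unaffected → [m].
/a/ (word-final) is in the target of rule 1 but the environment (before a nasal consonant) is not met → [a].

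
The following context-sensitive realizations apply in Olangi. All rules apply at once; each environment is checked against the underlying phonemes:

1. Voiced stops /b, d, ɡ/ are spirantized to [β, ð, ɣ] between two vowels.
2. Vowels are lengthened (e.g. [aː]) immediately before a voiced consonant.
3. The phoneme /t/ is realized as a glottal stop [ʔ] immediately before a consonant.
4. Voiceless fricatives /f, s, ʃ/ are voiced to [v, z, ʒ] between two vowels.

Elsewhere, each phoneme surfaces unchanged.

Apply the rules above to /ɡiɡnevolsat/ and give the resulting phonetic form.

/ɡ/ — word-initial; rule 1 does not apply here → [ɡ].
/i/ (between /ɡ/ and /ɡ/) occurs before a voiced consonant → [iː] by rule 2.
/ɡ/ (between /i/ and /n/) is in the target of rule 1 but the environment (between two vowels) is not met → [ɡ].
Rule 2 applies to /e/ (between /n/ and /v/: before a voiced consonant) → [eː].
/o/ (between /v/ and /l/): before a voiced consonant, so rule 2 applies → [oː].
/s/ (between /l/ and /a/): rule 4 targets it, but not between two vowels → unchanged [s].
/a/ (between /s/ and /t/) is in the target of rule 2 but the environment (before a voiced consonant) is not met → [a].
/t/ (word-final): rule 3 targets it, but not immediately before a consonant → unchanged [t].

[ɡiːɡneːvoːlsat]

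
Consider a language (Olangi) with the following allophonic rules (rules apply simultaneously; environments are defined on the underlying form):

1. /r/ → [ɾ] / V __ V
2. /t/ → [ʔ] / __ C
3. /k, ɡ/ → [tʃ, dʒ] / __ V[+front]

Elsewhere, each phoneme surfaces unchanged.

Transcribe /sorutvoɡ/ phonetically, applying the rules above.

[soɾuʔvoɡ]

/s/ — not in any rule's target class → [s].
/o/ stays [o].
/r/ (between /o/ and /u/): between two vowels, so rule 1 applies → [ɾ].
/u/ (between /r/ and /t/) is unaffected → [u].
/t/ meets the environment for rule 2 (immediately before a consonant) → [ʔ].
/v/ — not in any rule's target class → [v].
/o/ stays [o].
/ɡ/ (word-final) is in the target of rule 3 but the environment (before a front vowel) is not met → [ɡ].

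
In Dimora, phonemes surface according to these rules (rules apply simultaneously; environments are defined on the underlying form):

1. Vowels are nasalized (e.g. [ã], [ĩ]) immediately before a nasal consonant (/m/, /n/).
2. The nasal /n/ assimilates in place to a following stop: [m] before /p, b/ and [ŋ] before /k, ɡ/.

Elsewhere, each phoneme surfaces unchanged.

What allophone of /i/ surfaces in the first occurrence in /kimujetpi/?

[ĩ]

/i/ (between /k/ and /m/) occurs before a nasal consonant → [ĩ] by rule 1.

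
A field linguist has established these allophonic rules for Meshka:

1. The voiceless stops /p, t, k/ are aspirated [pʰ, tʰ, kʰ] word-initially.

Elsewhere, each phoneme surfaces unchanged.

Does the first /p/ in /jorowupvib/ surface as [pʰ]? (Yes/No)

No

/p/ — between /u/ and /v/; rule 1 does not apply here → [p].
The actual realization is [p], not [pʰ].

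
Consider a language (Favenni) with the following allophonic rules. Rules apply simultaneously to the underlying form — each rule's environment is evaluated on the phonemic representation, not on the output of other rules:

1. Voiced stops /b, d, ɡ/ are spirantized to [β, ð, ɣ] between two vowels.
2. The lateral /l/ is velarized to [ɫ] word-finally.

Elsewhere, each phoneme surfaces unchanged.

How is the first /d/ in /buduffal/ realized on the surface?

[ð]

/d/ (between /u/ and /u/) occurs between two vowels → [ð] by rule 1.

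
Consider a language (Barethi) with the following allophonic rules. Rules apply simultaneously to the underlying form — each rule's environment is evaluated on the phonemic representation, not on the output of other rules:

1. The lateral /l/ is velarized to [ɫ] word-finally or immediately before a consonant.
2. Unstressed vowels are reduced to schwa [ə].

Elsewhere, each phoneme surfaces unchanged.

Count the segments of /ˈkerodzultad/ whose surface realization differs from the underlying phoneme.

Segments that undergo a rule: /o/ → [ə] (rule 2); /u/ → [ə] (rule 2); /l/ → [ɫ] (rule 1); /a/ → [ə] (rule 2).
All other segments surface unchanged.

4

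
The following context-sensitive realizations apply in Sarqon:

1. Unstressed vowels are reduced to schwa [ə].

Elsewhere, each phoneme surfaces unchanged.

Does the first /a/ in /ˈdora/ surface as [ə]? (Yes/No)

/a/ meets the environment for rule 1 (in an unstressed syllable) → [ə].
The actual realization is [ə], which matches [ə].

Yes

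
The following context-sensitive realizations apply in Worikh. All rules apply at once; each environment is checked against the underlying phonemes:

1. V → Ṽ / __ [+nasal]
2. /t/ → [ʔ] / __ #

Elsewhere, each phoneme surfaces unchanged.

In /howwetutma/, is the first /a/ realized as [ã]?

No

/a/ (word-final) is in the target of rule 1 but the environment (before a nasal consonant) is not met → [a].
The actual realization is [a], not [ã].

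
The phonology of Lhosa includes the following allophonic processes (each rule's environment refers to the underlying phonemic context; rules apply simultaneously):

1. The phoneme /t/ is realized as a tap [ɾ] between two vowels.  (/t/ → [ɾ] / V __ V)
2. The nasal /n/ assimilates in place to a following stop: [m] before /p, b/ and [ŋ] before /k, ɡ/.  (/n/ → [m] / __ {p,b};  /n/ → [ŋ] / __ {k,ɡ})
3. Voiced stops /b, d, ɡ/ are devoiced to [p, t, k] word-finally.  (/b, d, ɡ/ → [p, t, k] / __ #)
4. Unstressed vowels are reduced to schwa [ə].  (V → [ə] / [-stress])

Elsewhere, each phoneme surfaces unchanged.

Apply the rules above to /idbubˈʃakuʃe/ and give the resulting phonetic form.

/i/ meets the environment for rule 4 (in an unstressed syllable) → [ə].
/d/ (between /i/ and /b/): rule 3 targets it, but not word-finally → unchanged [d].
/b/ (between /d/ and /u/): rule 3 targets it, but not word-finally → unchanged [b].
/u/ (between /b/ and /b/): in an unstressed syllable, so rule 4 applies → [ə].
/b/ (between /u/ and /ʃ/) fails the environment for rule 3, so it stays [b].
/ʃ/ (between /b/ and /a/) is unaffected → [ʃ].
/a/ (between /ʃ/ and /k/) is in the target of rule 4 but the environment (in an unstressed syllable) is not met → [a].
/k/ (between /a/ and /u/): no rule targets it → [k].
/u/ — between /k/ and /ʃ/, in an unstressed syllable — surfaces as [ə] (rule 4).
/ʃ/ (between /u/ and /e/) is unaffected → [ʃ].
/e/ meets the environment for rule 4 (in an unstressed syllable) → [ə].

[ədbəbˈʃakəʃə]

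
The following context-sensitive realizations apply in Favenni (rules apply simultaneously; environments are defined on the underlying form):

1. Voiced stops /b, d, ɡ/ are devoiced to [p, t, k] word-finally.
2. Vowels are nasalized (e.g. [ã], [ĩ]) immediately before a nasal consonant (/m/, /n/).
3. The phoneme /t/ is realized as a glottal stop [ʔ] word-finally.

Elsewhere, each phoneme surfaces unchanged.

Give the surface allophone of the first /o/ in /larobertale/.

[o]

/o/ — between /r/ and /b/; rule 2 does not apply here → [o].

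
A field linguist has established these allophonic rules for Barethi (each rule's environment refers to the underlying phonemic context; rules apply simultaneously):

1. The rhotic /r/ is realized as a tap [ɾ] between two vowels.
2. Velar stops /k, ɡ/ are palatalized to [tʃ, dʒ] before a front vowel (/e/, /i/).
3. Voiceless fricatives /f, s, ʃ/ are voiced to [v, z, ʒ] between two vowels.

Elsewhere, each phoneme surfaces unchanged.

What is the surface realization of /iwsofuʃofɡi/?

/i/ stays [i].
/w/ stays [w].
/s/ (between /w/ and /o/) is in the target of rule 3 but the environment (between two vowels) is not met → [s].
/o/ (between /s/ and /f/) is unaffected → [o].
/f/ (between /o/ and /u/): between two vowels, so rule 3 applies → [v].
/u/ — not in any rule's target class → [u].
Rule 3 applies to /ʃ/ (between /u/ and /o/: between two vowels) → [ʒ].
/o/ (between /ʃ/ and /f/) is unaffected → [o].
/f/ (between /o/ and /ɡ/) fails the environment for rule 3, so it stays [f].
/ɡ/ — between /f/ and /i/, before a front vowel — surfaces as [dʒ] (rule 2).
/i/ (word-final) is unaffected → [i].

[iwsovuʒofdʒi]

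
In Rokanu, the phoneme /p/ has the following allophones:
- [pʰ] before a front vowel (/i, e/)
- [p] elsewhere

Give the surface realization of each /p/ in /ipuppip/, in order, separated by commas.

[p], [p], [pʰ], [p]

Occurrence 1 (position 2): no conditioning environment matches → elsewhere allophone [p].
Occurrence 2 (position 4): no conditioning environment matches → elsewhere allophone [p].
Occurrence 3 (position 5): before a front vowel (/i, e/) → [pʰ].
Occurrence 4 (position 7): no conditioning environment matches → elsewhere allophone [p].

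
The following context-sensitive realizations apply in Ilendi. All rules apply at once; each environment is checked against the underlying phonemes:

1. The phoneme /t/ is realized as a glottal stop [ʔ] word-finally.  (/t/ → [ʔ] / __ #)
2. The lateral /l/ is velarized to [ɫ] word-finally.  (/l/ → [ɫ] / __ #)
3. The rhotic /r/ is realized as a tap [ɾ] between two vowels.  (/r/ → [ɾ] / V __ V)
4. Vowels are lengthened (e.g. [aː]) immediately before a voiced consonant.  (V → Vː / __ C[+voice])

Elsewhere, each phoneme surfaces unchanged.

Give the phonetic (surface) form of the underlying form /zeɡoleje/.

/z/ (word-initial): no rule targets it → [z].
/e/ — between /z/ and /ɡ/, before a voiced consonant — surfaces as [eː] (rule 4).
/ɡ/ (between /e/ and /o/): no rule targets it → [ɡ].
/o/ meets the environment for rule 4 (before a voiced consonant) → [oː].
/l/ — between /o/ and /e/; rule 2 does not apply here → [l].
/e/ (between /l/ and /j/): before a voiced consonant, so rule 4 applies → [eː].
/j/ (between /e/ and /e/): no rule targets it → [j].
/e/ — word-final; rule 4 does not apply here → [e].

[zeːɡoːleːje]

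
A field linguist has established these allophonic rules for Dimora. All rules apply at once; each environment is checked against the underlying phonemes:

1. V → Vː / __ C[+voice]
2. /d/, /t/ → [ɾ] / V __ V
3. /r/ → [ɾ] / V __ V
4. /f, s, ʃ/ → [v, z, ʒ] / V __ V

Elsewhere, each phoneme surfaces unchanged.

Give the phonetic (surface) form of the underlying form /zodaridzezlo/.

/o/ (between /z/ and /d/): before a voiced consonant, so rule 1 applies → [oː].
/d/ (between /o/ and /a/) occurs between two vowels → [ɾ] by rule 2.
Rule 1 applies to /a/ (between /d/ and /r/: before a voiced consonant) → [aː].
/r/ (between /a/ and /i/) occurs between two vowels → [ɾ] by rule 3.
/i/ — between /r/ and /d/, before a voiced consonant — surfaces as [iː] (rule 1).
/d/ (between /i/ and /z/) is in the target of rule 2 but the environment (between two vowels) is not met → [d].
/e/ meets the environment for rule 1 (before a voiced consonant) → [eː].
/o/ (word-final): rule 1 targets it, but not before a voiced consonant → unchanged [o].

[zoːɾaːɾiːdzeːzlo]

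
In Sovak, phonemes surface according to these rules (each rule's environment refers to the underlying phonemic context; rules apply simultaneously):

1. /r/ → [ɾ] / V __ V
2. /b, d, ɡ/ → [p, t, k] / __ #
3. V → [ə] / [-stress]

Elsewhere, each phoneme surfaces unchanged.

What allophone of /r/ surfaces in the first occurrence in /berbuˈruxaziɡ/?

[r]

/r/ (between /e/ and /b/) fails the environment for rule 1, so it stays [r].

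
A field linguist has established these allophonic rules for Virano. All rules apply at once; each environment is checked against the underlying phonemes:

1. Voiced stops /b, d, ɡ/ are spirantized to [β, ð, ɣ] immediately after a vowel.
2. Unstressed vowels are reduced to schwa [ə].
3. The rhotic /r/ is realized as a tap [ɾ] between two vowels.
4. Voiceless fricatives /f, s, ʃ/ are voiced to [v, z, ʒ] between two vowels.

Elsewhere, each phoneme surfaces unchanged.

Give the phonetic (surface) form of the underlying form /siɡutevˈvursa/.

/s/ (word-initial) fails the environment for rule 4, so it stays [s].
/i/ meets the environment for rule 2 (in an unstressed syllable) → [ə].
/ɡ/ (between /i/ and /u/) occurs immediately after a vowel → [ɣ] by rule 1.
/u/ meets the environment for rule 2 (in an unstressed syllable) → [ə].
/e/ (between /t/ and /v/) occurs in an unstressed syllable → [ə] by rule 2.
/u/ (between /v/ and /r/): rule 2 targets it, but not in an unstressed syllable → unchanged [u].
/r/ — between /u/ and /s/; rule 3 does not apply here → [r].
/s/ — between /r/ and /a/; rule 4 does not apply here → [s].
/a/ (word-final): in an unstressed syllable, so rule 2 applies → [ə].

[səɣətəvˈvursə]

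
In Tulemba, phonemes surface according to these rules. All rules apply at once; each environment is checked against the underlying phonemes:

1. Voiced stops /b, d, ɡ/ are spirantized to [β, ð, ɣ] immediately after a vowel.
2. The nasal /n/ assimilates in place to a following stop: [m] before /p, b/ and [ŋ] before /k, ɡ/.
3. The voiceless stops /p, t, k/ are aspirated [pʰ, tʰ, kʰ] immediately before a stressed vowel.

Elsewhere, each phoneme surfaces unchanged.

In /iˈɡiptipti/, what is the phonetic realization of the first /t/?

/t/ (between /p/ and /i/) fails the environment for rule 3, so it stays [t].

[t]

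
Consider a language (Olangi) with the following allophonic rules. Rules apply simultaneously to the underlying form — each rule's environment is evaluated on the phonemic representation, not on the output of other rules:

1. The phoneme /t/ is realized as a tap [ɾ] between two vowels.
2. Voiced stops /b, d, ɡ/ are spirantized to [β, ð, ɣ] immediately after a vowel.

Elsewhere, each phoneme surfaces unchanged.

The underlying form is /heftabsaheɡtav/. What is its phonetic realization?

[heftaβsaheɣtav]

/h/ — not in any rule's target class → [h].
/e/ stays [e].
/f/ stays [f].
/t/ (between /f/ and /a/): rule 1 targets it, but not between two vowels → unchanged [t].
/a/ (between /t/ and /b/) is unaffected → [a].
/b/ (between /a/ and /s/) occurs immediately after a vowel → [β] by rule 2.
/s/ — not in any rule's target class → [s].
/a/ (between /s/ and /h/) is unaffected → [a].
/h/ stays [h].
/e/ (between /h/ and /ɡ/) is unaffected → [e].
Rule 2 applies to /ɡ/ (between /e/ and /t/: immediately after a vowel) → [ɣ].
/t/ (between /ɡ/ and /a/) is in the target of rule 1 but the environment (between two vowels) is not met → [t].
/a/ (between /t/ and /v/): no rule targets it → [a].
/v/ — not in any rule's target class → [v].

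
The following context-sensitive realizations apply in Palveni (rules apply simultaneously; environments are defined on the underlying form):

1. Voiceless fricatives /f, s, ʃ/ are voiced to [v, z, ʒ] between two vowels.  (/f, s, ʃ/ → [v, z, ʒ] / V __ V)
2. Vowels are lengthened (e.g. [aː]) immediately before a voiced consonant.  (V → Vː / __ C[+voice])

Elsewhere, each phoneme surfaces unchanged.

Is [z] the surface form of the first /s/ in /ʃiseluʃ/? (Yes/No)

Yes

/s/ — between /i/ and /e/, between two vowels — surfaces as [z] (rule 1).
The actual realization is [z], which matches [z].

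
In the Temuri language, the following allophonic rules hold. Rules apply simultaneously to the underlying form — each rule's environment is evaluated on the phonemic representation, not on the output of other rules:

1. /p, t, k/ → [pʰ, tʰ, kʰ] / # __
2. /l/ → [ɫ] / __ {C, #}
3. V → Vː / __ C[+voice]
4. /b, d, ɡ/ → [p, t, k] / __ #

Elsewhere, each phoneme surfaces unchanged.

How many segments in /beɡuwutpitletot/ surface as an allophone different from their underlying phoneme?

2

Segments that undergo a rule: /e/ → [eː] (rule 3); /u/ → [uː] (rule 3).
All other segments surface unchanged.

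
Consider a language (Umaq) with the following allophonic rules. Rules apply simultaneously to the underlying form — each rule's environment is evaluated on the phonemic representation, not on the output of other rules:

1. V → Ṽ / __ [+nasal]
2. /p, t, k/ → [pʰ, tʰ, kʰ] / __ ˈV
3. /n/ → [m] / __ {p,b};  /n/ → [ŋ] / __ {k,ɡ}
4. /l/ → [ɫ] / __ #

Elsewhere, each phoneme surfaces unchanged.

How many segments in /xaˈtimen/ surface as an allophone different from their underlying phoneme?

Segments that undergo a rule: /t/ → [tʰ] (rule 2); /i/ → [ĩ] (rule 1); /e/ → [ẽ] (rule 1).
All other segments surface unchanged.

3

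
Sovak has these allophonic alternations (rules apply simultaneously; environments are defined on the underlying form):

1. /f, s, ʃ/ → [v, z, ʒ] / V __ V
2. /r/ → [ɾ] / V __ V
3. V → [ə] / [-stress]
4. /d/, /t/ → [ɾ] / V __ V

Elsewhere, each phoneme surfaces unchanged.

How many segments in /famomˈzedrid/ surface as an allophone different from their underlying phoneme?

Segments that undergo a rule: /a/ → [ə] (rule 3); /o/ → [ə] (rule 3); /i/ → [ə] (rule 3).
All other segments surface unchanged.

3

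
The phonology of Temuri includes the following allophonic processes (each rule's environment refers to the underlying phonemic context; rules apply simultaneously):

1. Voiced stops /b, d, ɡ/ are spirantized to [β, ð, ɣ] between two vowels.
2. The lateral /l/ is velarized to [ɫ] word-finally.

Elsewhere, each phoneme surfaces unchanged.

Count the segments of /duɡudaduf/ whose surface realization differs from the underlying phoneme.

3

Segments that undergo a rule: /ɡ/ → [ɣ] (rule 1); /d/ → [ð] (rule 1); /d/ → [ð] (rule 1).
All other segments surface unchanged.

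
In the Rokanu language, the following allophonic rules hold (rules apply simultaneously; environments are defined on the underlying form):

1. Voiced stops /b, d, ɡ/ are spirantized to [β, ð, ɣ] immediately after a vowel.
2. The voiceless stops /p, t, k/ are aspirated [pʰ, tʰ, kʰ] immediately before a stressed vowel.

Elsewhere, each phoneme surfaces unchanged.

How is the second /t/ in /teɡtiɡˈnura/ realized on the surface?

[t]

/t/ (between /ɡ/ and /i/): rule 2 targets it, but not immediately before a stressed vowel → unchanged [t].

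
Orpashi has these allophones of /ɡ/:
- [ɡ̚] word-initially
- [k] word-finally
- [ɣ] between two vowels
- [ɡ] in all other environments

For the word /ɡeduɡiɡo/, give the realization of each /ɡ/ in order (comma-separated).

Occurrence 1 (position 1): word-initially → [ɡ̚].
Occurrence 2 (position 5): between two vowels → [ɣ].
Occurrence 3 (position 7): between two vowels → [ɣ].

[ɡ̚], [ɣ], [ɣ]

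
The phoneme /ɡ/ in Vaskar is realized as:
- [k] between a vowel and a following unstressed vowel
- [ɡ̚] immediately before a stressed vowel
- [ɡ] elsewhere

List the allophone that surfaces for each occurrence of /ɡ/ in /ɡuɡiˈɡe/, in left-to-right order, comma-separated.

[ɡ], [k], [ɡ̚]

Occurrence 1 (position 1): no conditioning environment matches → elsewhere allophone [ɡ].
Occurrence 2 (position 3): between a vowel and a following unstressed vowel → [k].
Occurrence 3 (position 5): immediately before a stressed vowel → [ɡ̚].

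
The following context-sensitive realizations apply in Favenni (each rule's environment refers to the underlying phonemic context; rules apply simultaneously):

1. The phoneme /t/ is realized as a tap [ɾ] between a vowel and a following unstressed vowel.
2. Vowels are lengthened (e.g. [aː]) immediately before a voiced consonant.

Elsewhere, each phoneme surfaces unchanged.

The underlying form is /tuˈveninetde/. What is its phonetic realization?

[tuːˈveːniːnetde]

/t/ (word-initial) is in the target of rule 1 but the environment (between a vowel and a following unstressed vowel) is not met → [t].
/u/ — between /t/ and /v/, before a voiced consonant — surfaces as [uː] (rule 2).
/e/ (between /v/ and /n/): before a voiced consonant, so rule 2 applies → [eː].
/i/ — between /n/ and /n/, before a voiced consonant — surfaces as [iː] (rule 2).
/e/ (between /n/ and /t/): rule 2 targets it, but not before a voiced consonant → unchanged [e].
/t/ — between /e/ and /d/; rule 1 does not apply here → [t].
/e/ (word-final): rule 2 targets it, but not before a voiced consonant → unchanged [e].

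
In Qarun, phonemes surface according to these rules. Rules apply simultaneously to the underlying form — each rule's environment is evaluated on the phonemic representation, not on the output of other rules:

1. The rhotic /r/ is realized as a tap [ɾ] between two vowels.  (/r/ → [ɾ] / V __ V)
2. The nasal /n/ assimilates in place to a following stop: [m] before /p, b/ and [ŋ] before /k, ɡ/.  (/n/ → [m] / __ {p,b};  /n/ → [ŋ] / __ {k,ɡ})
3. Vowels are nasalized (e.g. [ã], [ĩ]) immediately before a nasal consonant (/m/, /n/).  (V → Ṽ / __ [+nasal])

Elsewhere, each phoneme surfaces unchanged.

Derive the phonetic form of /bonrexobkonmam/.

/b/ — not in any rule's target class → [b].
/o/ (between /b/ and /n/) occurs before a nasal consonant → [õ] by rule 3.
/n/ (between /o/ and /r/) fails the environment for rule 2, so it stays [n].
/r/ (between /n/ and /e/): rule 1 targets it, but not between two vowels → unchanged [r].
/e/ — between /r/ and /x/; rule 3 does not apply here → [e].
/x/ — not in any rule's target class → [x].
/o/ (between /x/ and /b/) fails the environment for rule 3, so it stays [o].
/b/ (between /o/ and /k/): no rule targets it → [b].
/k/ stays [k].
/o/ (between /k/ and /n/) occurs before a nasal consonant → [õ] by rule 3.
/n/ — between /o/ and /m/; rule 2 does not apply here → [n].
/m/ stays [m].
/a/ (between /m/ and /m/): before a nasal consonant, so rule 3 applies → [ã].
/m/ stays [m].

[bõnrexobkõnmãm]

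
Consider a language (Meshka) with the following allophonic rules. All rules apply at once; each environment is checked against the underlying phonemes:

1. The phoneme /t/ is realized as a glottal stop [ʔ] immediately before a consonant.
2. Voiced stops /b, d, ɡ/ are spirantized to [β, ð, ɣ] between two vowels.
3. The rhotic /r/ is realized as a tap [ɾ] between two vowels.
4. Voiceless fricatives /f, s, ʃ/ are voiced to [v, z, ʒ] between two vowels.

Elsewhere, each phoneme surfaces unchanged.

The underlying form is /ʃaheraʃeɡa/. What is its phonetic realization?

/ʃ/ (word-initial) is in the target of rule 4 but the environment (between two vowels) is not met → [ʃ].
Rule 3 applies to /r/ (between /e/ and /a/: between two vowels) → [ɾ].
/ʃ/ — between /a/ and /e/, between two vowels — surfaces as [ʒ] (rule 4).
/ɡ/ — between /e/ and /a/, between two vowels — surfaces as [ɣ] (rule 2).

[ʃaheɾaʒeɣa]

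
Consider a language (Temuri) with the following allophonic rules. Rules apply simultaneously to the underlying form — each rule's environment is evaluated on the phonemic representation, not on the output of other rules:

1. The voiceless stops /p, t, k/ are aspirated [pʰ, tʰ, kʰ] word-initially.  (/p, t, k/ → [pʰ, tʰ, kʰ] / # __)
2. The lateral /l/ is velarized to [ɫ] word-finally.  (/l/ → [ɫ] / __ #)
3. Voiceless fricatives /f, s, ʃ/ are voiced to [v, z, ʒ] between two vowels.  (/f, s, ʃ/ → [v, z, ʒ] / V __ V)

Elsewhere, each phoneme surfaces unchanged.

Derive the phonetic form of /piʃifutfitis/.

/p/ — word-initial, word-initially — surfaces as [pʰ] (rule 1).
/i/ (between /p/ and /ʃ/) is unaffected → [i].
/ʃ/ (between /i/ and /i/) occurs between two vowels → [ʒ] by rule 3.
/i/ stays [i].
/f/ (between /i/ and /u/): between two vowels, so rule 3 applies → [v].
/u/ (between /f/ and /t/) is unaffected → [u].
/t/ — between /u/ and /f/; rule 1 does not apply here → [t].
/f/ — between /t/ and /i/; rule 3 does not apply here → [f].
/i/ — not in any rule's target class → [i].
/t/ (between /i/ and /i/): rule 1 targets it, but not word-initially → unchanged [t].
/i/ (between /t/ and /s/) is unaffected → [i].
/s/ (word-final) is in the target of rule 3 but the environment (between two vowels) is not met → [s].

[pʰiʒivutfitis]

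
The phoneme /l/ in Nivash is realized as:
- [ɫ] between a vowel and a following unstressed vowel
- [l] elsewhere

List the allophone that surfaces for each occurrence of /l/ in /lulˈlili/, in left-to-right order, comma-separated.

Occurrence 1 (position 1): no conditioning environment matches → elsewhere allophone [l].
Occurrence 2 (position 3): no conditioning environment matches → elsewhere allophone [l].
Occurrence 3 (position 4): no conditioning environment matches → elsewhere allophone [l].
Occurrence 4 (position 6): between a vowel and a following unstressed vowel → [ɫ].

[l], [l], [l], [ɫ]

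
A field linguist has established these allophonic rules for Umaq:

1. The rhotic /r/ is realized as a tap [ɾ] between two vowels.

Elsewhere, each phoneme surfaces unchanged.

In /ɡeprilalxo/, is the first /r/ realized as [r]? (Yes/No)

/r/ — between /p/ and /i/; rule 1 does not apply here → [r].
The actual realization is [r], which matches [r].

Yes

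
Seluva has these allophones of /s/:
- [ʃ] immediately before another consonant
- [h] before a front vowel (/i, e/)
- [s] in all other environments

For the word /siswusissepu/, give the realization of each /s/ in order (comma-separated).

Occurrence 1 (position 1): before a front vowel (/i, e/) → [h].
Occurrence 2 (position 3): immediately before another consonant → [ʃ].
Occurrence 3 (position 6): before a front vowel (/i, e/) → [h].
Occurrence 4 (position 8): immediately before another consonant → [ʃ].
Occurrence 5 (position 9): before a front vowel (/i, e/) → [h].

[h], [ʃ], [h], [ʃ], [h]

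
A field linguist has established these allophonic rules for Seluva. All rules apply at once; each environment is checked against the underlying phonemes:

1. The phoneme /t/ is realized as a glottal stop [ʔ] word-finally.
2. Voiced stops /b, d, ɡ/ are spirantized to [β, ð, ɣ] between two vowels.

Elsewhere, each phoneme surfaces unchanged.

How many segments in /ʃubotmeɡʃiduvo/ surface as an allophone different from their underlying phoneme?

Segments that undergo a rule: /b/ → [β] (rule 2); /d/ → [ð] (rule 2).
All other segments surface unchanged.

2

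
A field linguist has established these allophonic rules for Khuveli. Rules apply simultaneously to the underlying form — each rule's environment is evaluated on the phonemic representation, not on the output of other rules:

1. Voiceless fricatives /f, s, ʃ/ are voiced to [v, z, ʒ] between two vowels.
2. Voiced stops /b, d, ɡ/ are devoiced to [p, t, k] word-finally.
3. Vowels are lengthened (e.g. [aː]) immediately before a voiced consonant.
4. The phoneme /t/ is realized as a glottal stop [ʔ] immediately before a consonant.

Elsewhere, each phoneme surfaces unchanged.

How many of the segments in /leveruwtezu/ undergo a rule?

4

Segments that undergo a rule: /e/ → [eː] (rule 3); /e/ → [eː] (rule 3); /u/ → [uː] (rule 3); /e/ → [eː] (rule 3).
All other segments surface unchanged.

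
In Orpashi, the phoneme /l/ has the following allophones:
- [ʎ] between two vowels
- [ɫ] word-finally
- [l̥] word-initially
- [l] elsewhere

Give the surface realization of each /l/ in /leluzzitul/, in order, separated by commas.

[l̥], [ʎ], [ɫ]

Occurrence 1 (position 1): word-initially → [l̥].
Occurrence 2 (position 3): between two vowels → [ʎ].
Occurrence 3 (position 10): word-finally → [ɫ].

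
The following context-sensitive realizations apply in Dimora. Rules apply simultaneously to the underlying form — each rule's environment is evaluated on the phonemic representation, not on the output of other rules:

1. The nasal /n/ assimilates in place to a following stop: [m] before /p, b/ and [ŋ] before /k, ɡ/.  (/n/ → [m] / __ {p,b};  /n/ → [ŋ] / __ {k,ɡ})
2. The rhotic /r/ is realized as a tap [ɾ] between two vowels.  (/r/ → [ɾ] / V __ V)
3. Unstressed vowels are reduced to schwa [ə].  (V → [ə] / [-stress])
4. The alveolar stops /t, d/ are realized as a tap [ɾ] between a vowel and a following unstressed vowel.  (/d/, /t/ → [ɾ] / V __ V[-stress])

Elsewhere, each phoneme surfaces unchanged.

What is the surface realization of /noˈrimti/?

/n/ (word-initial) fails the environment for rule 1, so it stays [n].
/o/ meets the environment for rule 3 (in an unstressed syllable) → [ə].
/r/ — between /o/ and /i/, between two vowels — surfaces as [ɾ] (rule 2).
/i/ (between /r/ and /m/) fails the environment for rule 3, so it stays [i].
/t/ (between /m/ and /i/) is in the target of rule 4 but the environment (between a vowel and a following unstressed vowel) is not met → [t].
/i/ (word-final) occurs in an unstressed syllable → [ə] by rule 3.

[nəˈɾimtə]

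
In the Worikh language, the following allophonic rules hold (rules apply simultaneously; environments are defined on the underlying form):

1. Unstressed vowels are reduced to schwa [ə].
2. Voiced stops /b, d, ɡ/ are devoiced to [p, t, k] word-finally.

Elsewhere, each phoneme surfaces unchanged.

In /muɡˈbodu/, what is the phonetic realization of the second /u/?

Rule 1 applies to /u/ (word-final: in an unstressed syllable) → [ə].

[ə]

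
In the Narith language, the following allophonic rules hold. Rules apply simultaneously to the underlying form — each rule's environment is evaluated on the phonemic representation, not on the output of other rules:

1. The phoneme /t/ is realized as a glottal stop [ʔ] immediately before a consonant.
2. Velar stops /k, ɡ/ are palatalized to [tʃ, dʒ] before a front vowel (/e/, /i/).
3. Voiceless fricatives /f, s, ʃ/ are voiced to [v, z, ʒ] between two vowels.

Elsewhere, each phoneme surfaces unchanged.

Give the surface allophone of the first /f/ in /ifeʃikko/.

/f/ (between /i/ and /e/): between two vowels, so rule 3 applies → [v].

[v]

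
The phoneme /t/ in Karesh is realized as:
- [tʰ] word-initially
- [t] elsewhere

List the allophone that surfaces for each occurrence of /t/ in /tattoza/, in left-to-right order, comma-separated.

[tʰ], [t], [t]

Occurrence 1 (position 1): word-initially → [tʰ].
Occurrence 2 (position 3): no conditioning environment matches → elsewhere allophone [t].
Occurrence 3 (position 4): no conditioning environment matches → elsewhere allophone [t].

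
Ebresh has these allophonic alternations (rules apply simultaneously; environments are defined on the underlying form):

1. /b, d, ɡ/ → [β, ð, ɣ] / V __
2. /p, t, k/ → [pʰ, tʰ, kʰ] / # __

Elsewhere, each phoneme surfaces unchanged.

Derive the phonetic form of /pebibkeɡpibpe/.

/p/ (word-initial): word-initially, so rule 2 applies → [pʰ].
/e/ (between /p/ and /b/): no rule targets it → [e].
/b/ meets the environment for rule 1 (immediately after a vowel) → [β].
/i/ (between /b/ and /b/) is unaffected → [i].
Rule 1 applies to /b/ (between /i/ and /k/: immediately after a vowel) → [β].
/k/ — between /b/ and /e/; rule 2 does not apply here → [k].
/e/ (between /k/ and /ɡ/): no rule targets it → [e].
/ɡ/ (between /e/ and /p/) occurs immediately after a vowel → [ɣ] by rule 1.
/p/ (between /ɡ/ and /i/): rule 2 targets it, but not word-initially → unchanged [p].
/i/ stays [i].
/b/ (between /i/ and /p/): immediately after a vowel, so rule 1 applies → [β].
/p/ — between /b/ and /e/; rule 2 does not apply here → [p].
/e/ (word-final): no rule targets it → [e].

[pʰeβiβkeɣpiβpe]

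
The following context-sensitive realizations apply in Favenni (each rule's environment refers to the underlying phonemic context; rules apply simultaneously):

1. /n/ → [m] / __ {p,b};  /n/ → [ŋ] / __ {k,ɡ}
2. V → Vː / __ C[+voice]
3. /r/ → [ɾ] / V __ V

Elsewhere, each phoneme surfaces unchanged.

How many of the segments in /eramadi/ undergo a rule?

Segments that undergo a rule: /e/ → [eː] (rule 2); /r/ → [ɾ] (rule 3); /a/ → [aː] (rule 2); /a/ → [aː] (rule 2).
All other segments surface unchanged.

4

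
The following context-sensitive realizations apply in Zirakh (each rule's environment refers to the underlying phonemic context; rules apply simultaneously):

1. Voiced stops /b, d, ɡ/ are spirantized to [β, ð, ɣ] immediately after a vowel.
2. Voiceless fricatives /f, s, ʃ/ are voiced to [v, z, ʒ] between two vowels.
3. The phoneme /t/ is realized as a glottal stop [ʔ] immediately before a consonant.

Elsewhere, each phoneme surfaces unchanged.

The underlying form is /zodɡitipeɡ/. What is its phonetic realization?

[zoðɡitipeɣ]

Rule 1 applies to /d/ (between /o/ and /ɡ/: immediately after a vowel) → [ð].
/ɡ/ (between /d/ and /i/) is in the target of rule 1 but the environment (immediately after a vowel) is not met → [ɡ].
/t/ — between /i/ and /i/; rule 3 does not apply here → [t].
/ɡ/ meets the environment for rule 1 (immediately after a vowel) → [ɣ].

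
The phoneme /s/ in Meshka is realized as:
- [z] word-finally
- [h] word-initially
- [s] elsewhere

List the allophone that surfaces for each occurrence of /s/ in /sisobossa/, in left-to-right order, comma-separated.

[h], [s], [s], [s]

Occurrence 1 (position 1): word-initially → [h].
Occurrence 2 (position 3): no conditioning environment matches → elsewhere allophone [s].
Occurrence 3 (position 7): no conditioning environment matches → elsewhere allophone [s].
Occurrence 4 (position 8): no conditioning environment matches → elsewhere allophone [s].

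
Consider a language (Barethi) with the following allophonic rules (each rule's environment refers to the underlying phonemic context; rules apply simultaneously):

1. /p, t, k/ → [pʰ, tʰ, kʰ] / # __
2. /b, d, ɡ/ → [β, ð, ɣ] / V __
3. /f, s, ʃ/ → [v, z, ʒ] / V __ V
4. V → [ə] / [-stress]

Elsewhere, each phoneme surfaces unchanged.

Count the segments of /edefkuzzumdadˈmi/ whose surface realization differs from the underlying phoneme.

7

Segments that undergo a rule: /e/ → [ə] (rule 4); /d/ → [ð] (rule 2); /e/ → [ə] (rule 4); /u/ → [ə] (rule 4); /u/ → [ə] (rule 4); /a/ → [ə] (rule 4); /d/ → [ð] (rule 2).
All other segments surface unchanged.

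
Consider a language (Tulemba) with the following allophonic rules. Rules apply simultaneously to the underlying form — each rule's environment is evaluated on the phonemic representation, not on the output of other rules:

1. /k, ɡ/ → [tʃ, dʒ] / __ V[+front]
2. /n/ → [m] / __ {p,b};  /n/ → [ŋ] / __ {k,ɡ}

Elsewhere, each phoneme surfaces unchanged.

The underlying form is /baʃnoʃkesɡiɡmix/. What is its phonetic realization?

/b/ (word-initial): no rule targets it → [b].
/a/ stays [a].
/ʃ/ (between /a/ and /n/) is unaffected → [ʃ].
/n/ — between /ʃ/ and /o/; rule 2 does not apply here → [n].
/o/ stays [o].
/ʃ/ stays [ʃ].
/k/ (between /ʃ/ and /e/): before a front vowel, so rule 1 applies → [tʃ].
/e/ — not in any rule's target class → [e].
/s/ stays [s].
/ɡ/ — between /s/ and /i/, before a front vowel — surfaces as [dʒ] (rule 1).
/i/ — not in any rule's target class → [i].
/ɡ/ (between /i/ and /m/) fails the environment for rule 1, so it stays [ɡ].
/m/ — not in any rule's target class → [m].
/i/ stays [i].
/x/ (word-final): no rule targets it → [x].

[baʃnoʃtʃesdʒiɡmix]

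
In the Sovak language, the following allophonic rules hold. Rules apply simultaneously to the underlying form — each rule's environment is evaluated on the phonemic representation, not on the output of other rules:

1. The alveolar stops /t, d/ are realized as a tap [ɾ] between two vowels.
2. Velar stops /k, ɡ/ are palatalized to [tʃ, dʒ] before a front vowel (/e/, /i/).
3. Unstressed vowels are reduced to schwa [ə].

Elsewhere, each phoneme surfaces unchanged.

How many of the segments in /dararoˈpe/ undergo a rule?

Segments that undergo a rule: /a/ → [ə] (rule 3); /a/ → [ə] (rule 3); /o/ → [ə] (rule 3).
All other segments surface unchanged.

3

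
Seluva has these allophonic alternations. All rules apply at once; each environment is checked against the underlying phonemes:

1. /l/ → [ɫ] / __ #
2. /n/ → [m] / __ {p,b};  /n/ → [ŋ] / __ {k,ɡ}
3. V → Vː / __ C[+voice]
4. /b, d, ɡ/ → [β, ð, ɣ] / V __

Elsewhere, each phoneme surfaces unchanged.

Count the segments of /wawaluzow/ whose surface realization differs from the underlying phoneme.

Segments that undergo a rule: /a/ → [aː] (rule 3); /a/ → [aː] (rule 3); /u/ → [uː] (rule 3); /o/ → [oː] (rule 3).
All other segments surface unchanged.

4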